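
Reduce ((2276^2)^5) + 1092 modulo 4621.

681

(2276)^2 ≡ 35 (mod 4621)
(35)^5 ≡ 4210 (mod 4621)
4210 + 1092 = 5302 ≡ 681 (mod 4621)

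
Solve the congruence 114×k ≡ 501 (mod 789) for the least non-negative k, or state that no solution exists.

39

gcd(114, 789) = 3, and 3 | 501, so solutions exist.
Divide through by 3: 38×k = 167 (mod 263).
38⁻¹ ≡ 90 (mod 263).
k ≡ 90×167 ≡ 39 (mod 263).
The smallest non-negative solution is k = 39.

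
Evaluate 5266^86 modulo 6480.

1216

Compute successive squares:
5266^1 ≡ 5266 (mod 6480)
5266^2 ≡ 5266^2 = 27730756 ≡ 2836 (mod 6480)
5266^4 ≡ 2836^2 = 8042896 ≡ 1216 (mod 6480)
5266^8 ≡ 1216^2 = 1478656 ≡ 1216 (mod 6480)
5266^16 ≡ 1216^2 = 1478656 ≡ 1216 (mod 6480)
5266^32 ≡ 1216^2 = 1478656 ≡ 1216 (mod 6480)
5266^64 ≡ 1216^2 = 1478656 ≡ 1216 (mod 6480)
5266^86 = 5266^64 · 5266^16 · 5266^4 · 5266^2 ≡ 1216 · 1216 · 1216 · 2836 (mod 6480).
Accumulate the product:
1216 · 1216 = 1478656 ≡ 1216
1216 · 1216 = 1478656 ≡ 1216
1216 · 2836 = 3448576 ≡ 1216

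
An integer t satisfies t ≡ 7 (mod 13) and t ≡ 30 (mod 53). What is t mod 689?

189

13⁻¹ mod 53: 13·49 ≡ 1 (mod 53), so 13⁻¹ ≡ 49.
t = 7 + 13·((30 − 7)·49 mod 53) = 7 + 13·14 = 189.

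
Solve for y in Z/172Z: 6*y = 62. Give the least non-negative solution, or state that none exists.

39

gcd(6, 172) = 2, and 2 | 62, so solutions exist.
Divide through by 2: 3*y ≡ 31 (mod 86).
3⁻¹ ≡ 29 (mod 86).
y ≡ 29*31 ≡ 39 (mod 86).
The smallest non-negative solution is y = 39.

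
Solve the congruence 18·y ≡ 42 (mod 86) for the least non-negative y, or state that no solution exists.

31

gcd(18, 86) = 2, and 2 | 42, so solutions exist.
Divide through by 2: 9·y ≡ 21 mod 43.
9⁻¹ ≡ 24 (mod 43).
y ≡ 24·21 ≡ 31 (mod 43).
The smallest non-negative solution is y = 31.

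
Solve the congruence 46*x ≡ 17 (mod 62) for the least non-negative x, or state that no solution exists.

no solution

gcd(46, 62) = 2, and 2 does not divide 17.
So the congruence has no solution.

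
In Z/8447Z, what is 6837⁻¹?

383

8447 = 1·6837 + 1610
6837 = 4·1610 + 397
1610 = 4·397 + 22
397 = 18·22 + 1
22 = 22·1 + 0
gcd(6837, 8447) = 1, so the inverse exists.
Back-substitute for 1:
1 = 1·397 − 18·22
  = −18·1610 + 73·397
  = 73·6837 − 310·1610
  = −310·8447 + 383·6837
So 6837⁻¹ ≡ 383 (mod 8447).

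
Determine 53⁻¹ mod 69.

69 = 1·53 + 16
53 = 3·16 + 5
16 = 3·5 + 1
5 = 5·1 + 0
gcd(53, 69) = 1, so the inverse exists.
Back-substitute for 1:
1 = 1·16 − 3·5
  = −3·53 + 10·16
  = 10·69 − 13·53
So 53⁻¹ ≡ −13 ≡ 56 (mod 69).

56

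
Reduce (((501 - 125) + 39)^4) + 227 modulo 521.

501 - 125 = 376
376 + 39 = 415
(415)^4 ≡ 18 (mod 521)
18 + 227 = 245

245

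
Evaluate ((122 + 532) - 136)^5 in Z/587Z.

214

122 + 532 = 654 ≡ 67 (mod 587)
67 - 136 = -69 ≡ 518 (mod 587)
(518)^5 ≡ 214 (mod 587)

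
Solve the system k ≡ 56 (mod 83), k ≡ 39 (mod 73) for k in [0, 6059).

5368

83⁻¹ mod 73: 83×22 ≡ 1 (mod 73), so 83⁻¹ ≡ 22.
k = 56 + 83×((39 − 56)×22 mod 73) = 56 + 83×64 = 5368.
Check: 5368 mod 83 = 56, 5368 mod 73 = 39. ✓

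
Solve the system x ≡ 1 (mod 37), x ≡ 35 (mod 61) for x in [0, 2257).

37⁻¹ mod 61: 37×33 ≡ 1 (mod 61), so 37⁻¹ ≡ 33.
x = 1 + 37×((35 − 1)×33 mod 61) = 1 + 37×24 = 889.

889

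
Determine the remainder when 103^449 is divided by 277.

232

By square-and-multiply:
449 in binary is 111000001, i.e. 449 = 256 + 128 + 64 + 1.
103^1 ≡ 103 (mod 277)
103^2 ≡ 103^2 = 10609 ≡ 83 (mod 277)
103^4 ≡ 83^2 = 6889 ≡ 241 (mod 277)
103^8 ≡ 241^2 = 58081 ≡ 188 (mod 277)
103^16 ≡ 188^2 = 35344 ≡ 165 (mod 277)
103^32 ≡ 165^2 = 27225 ≡ 79 (mod 277)
103^64 ≡ 79^2 = 6241 ≡ 147 (mod 277)
103^128 ≡ 147^2 = 21609 ≡ 3 (mod 277)
103^256 ≡ 3^2 = 9 (mod 277)
103^449 = 103^256 * 103^128 * 103^64 * 103^1 ≡ 9 * 3 * 147 * 103 (mod 277).
Accumulate the product:
9 * 3 = 27
27 * 147 = 3969 ≡ 91
91 * 103 = 9373 ≡ 232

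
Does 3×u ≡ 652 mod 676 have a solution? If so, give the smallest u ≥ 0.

668

gcd(3, 676) = 1, so a unique solution mod 676 exists.
3⁻¹ ≡ 451 (mod 676).
u ≡ 451×652 ≡ 668 (mod 676).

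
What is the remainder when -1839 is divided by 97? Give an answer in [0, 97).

-1839 = -19×97 + 4, so -1839 ≡ 4 (mod 97).

4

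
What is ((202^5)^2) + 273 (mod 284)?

21

(202)^5 ≡ 48 (mod 284)
(48)^2 ≡ 32 (mod 284)
32 + 273 = 305 ≡ 21 (mod 284)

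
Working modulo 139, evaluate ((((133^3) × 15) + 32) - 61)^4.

(133)^3 ≡ 62 (mod 139)
62 × 15 = 930 ≡ 96 (mod 139)
96 + 32 = 128
128 - 61 = 67
(67)^4 ≡ 13 (mod 139)

13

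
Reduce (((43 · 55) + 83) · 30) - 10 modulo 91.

43 · 55 = 2365 ≡ 90 (mod 91)
90 + 83 = 173 ≡ 82 (mod 91)
82 · 30 = 2460 ≡ 3 (mod 91)
3 - 10 = -7 ≡ 84 (mod 91)

84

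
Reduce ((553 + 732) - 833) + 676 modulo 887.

241

553 + 732 = 1285 ≡ 398 (mod 887)
398 - 833 = -435 ≡ 452 (mod 887)
452 + 676 = 1128 ≡ 241 (mod 887)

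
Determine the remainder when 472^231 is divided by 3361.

Using repeated squaring:
231 in binary is 11100111, i.e. 231 = 128 + 64 + 32 + 4 + 2 + 1.
472^1 ≡ 472 (mod 3361)
472^2 ≡ 472^2 = 222784 ≡ 958 (mod 3361)
472^4 ≡ 958^2 = 917764 ≡ 211 (mod 3361)
472^8 ≡ 211^2 = 44521 ≡ 828 (mod 3361)
472^16 ≡ 828^2 = 685584 ≡ 3301 (mod 3361)
472^32 ≡ 3301^2 = 10896601 ≡ 239 (mod 3361)
472^64 ≡ 239^2 = 57121 ≡ 3345 (mod 3361)
472^128 ≡ 3345^2 = 11189025 ≡ 256 (mod 3361)
472^231 = 472^128 · 472^64 · 472^32 · 472^4 · 472^2 · 472^1 ≡ 256 · 3345 · 239 · 211 · 958 · 472 (mod 3361).
Accumulate the product:
256 · 3345 = 856320 ≡ 2626
2626 · 239 = 627614 ≡ 2468
2468 · 211 = 520748 ≡ 3154
3154 · 958 = 3021532 ≡ 3354
3354 · 472 = 1583088 ≡ 57

57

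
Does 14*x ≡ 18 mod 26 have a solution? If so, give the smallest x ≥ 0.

5

gcd(14, 26) = 2, and 2 | 18, so solutions exist.
Divide through by 2: 7*x ≡ 9 mod 13.
7⁻¹ ≡ 2 (mod 13).
x ≡ 2*9 ≡ 5 (mod 13).
The smallest non-negative solution is x = 5.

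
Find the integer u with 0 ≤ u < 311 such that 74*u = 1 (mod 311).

290

By the extended Euclidean algorithm:
311 = 4×74 + 15
74 = 4×15 + 14
15 = 1×14 + 1
14 = 14×1 + 0
gcd(74, 311) = 1, so the inverse exists.
Back-substitute for 1:
1 = 1×15 − 1×14
  = −1×74 + 5×15
  = 5×311 − 21×74
So 74⁻¹ ≡ −21 ≡ 290 (mod 311).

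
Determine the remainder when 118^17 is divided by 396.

Using repeated squaring:
17 in binary is 10001, i.e. 17 = 16 + 1.
118^1 ≡ 118 (mod 396)
118^2 ≡ 118^2 = 13924 ≡ 64 (mod 396)
118^4 ≡ 64^2 = 4096 ≡ 136 (mod 396)
118^8 ≡ 136^2 = 18496 ≡ 280 (mod 396)
118^16 ≡ 280^2 = 78400 ≡ 388 (mod 396)
118^17 = 118^16 × 118^1 ≡ 388 × 118 (mod 396).
388 × 118 = 45784 ≡ 244 (mod 396).

244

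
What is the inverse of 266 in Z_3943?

252

Run the extended Euclidean algorithm:
3943 = 14·266 + 219
266 = 1·219 + 47
219 = 4·47 + 31
47 = 1·31 + 16
31 = 1·16 + 15
16 = 1·15 + 1
15 = 15·1 + 0
gcd(266, 3943) = 1, so the inverse exists.
Back-substitute for 1:
1 = 1·16 − 1·15
  = −1·31 + 2·16
  = 2·47 − 3·31
  = −3·219 + 14·47
  = 14·266 − 17·219
  = −17·3943 + 252·266
So 266⁻¹ ≡ 252 (mod 3943).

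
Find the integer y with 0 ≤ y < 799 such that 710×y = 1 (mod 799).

799 = 1·710 + 89
710 = 7·89 + 87
89 = 1·87 + 2
87 = 43·2 + 1
2 = 2·1 + 0
gcd(710, 799) = 1, so the inverse exists.
Back-substitute for 1:
1 = 1·87 − 43·2
  = −43·89 + 44·87
  = 44·710 − 351·89
  = −351·799 + 395·710
So 710⁻¹ ≡ 395 (mod 799).

395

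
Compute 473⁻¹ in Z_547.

170

547 = 1×473 + 74
473 = 6×74 + 29
74 = 2×29 + 16
29 = 1×16 + 13
16 = 1×13 + 3
13 = 4×3 + 1
3 = 3×1 + 0
gcd(473, 547) = 1, so the inverse exists.
Back-substitute for 1:
1 = 1×13 − 4×3
  = −4×16 + 5×13
  = 5×29 − 9×16
  = −9×74 + 23×29
  = 23×473 − 147×74
  = −147×547 + 170×473
So 473⁻¹ ≡ 170 (mod 547).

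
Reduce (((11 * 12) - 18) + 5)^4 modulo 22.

5

11 * 12 = 132 ≡ 0 (mod 22)
0 - 18 = -18 ≡ 4 (mod 22)
4 + 5 = 9
(9)^4 ≡ 5 (mod 22)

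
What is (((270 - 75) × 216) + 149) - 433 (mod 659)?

319

270 - 75 = 195
195 × 216 = 42120 ≡ 603 (mod 659)
603 + 149 = 752 ≡ 93 (mod 659)
93 - 433 = -340 ≡ 319 (mod 659)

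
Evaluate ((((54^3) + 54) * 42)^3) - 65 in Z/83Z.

4

(54)^3 ≡ 13 (mod 83)
13 + 54 = 67
67 * 42 = 2814 ≡ 75 (mod 83)
(75)^3 ≡ 69 (mod 83)
69 - 65 = 4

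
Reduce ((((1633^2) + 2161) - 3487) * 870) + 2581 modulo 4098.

2797

(1633)^2 ≡ 2989 (mod 4098)
2989 + 2161 = 5150 ≡ 1052 (mod 4098)
1052 - 3487 = -2435 ≡ 1663 (mod 4098)
1663 * 870 = 1446810 ≡ 216 (mod 4098)
216 + 2581 = 2797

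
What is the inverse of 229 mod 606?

606 = 2*229 + 148
229 = 1*148 + 81
148 = 1*81 + 67
81 = 1*67 + 14
67 = 4*14 + 11
14 = 1*11 + 3
11 = 3*3 + 2
3 = 1*2 + 1
2 = 2*1 + 0
gcd(229, 606) = 1, so the inverse exists.
Back-substitute for 1:
1 = 1*3 − 1*2
  = −1*11 + 4*3
  = 4*14 − 5*11
  = −5*67 + 24*14
  = 24*81 − 29*67
  = −29*148 + 53*81
  = 53*229 − 82*148
  = −82*606 + 217*229
So 229⁻¹ ≡ 217 (mod 606).

217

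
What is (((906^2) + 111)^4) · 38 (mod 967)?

507

(906)^2 ≡ 820 (mod 967)
820 + 111 = 931
(931)^4 ≡ 904 (mod 967)
904 · 38 = 34352 ≡ 507 (mod 967)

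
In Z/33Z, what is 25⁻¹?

33 = 1*25 + 8
25 = 3*8 + 1
8 = 8*1 + 0
gcd(25, 33) = 1, so the inverse exists.
Back-substitute for 1:
1 = 1*25 − 3*8
  = −3*33 + 4*25
So 25⁻¹ ≡ 4 (mod 33).

4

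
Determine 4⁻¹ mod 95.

24

By the extended Euclidean algorithm:
95 = 23×4 + 3
4 = 1×3 + 1
3 = 3×1 + 0
gcd(4, 95) = 1, so the inverse exists.
Back-substitute for 1:
1 = 1×4 − 1×3
  = −1×95 + 24×4
So 4⁻¹ ≡ 24 (mod 95).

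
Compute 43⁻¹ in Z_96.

Run the extended Euclidean algorithm:
96 = 2×43 + 10
43 = 4×10 + 3
10 = 3×3 + 1
3 = 3×1 + 0
gcd(43, 96) = 1, so the inverse exists.
Back-substitute for 1:
1 = 1×10 − 3×3
  = −3×43 + 13×10
  = 13×96 − 29×43
So 43⁻¹ ≡ −29 ≡ 67 (mod 96).

67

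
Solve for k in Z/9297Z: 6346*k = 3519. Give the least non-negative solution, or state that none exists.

5112

gcd(6346, 9297) = 1, so a unique solution mod 9297 exists.
6346⁻¹ ≡ 3790 (mod 9297).
k ≡ 3790*3519 ≡ 5112 (mod 9297).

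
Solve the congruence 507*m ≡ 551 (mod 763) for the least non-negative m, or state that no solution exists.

gcd(507, 763) = 1, so a unique solution mod 763 exists.
507⁻¹ ≡ 152 (mod 763).
m ≡ 152*551 ≡ 585 (mod 763).

585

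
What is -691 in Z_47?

-691 = -15*47 + 14, so -691 ≡ 14 (mod 47).

14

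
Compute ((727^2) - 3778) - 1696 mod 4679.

3686

(727)^2 ≡ 4481 (mod 4679)
4481 - 3778 = 703
703 - 1696 = -993 ≡ 3686 (mod 4679)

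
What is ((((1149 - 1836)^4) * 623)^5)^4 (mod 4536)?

1149 - 1836 = -687 ≡ 3849 (mod 4536)
(3849)^4 ≡ 729 (mod 4536)
729 * 623 = 454167 ≡ 567 (mod 4536)
(567)^5 ≡ 567 (mod 4536)
(567)^4 ≡ 3969 (mod 4536)

3969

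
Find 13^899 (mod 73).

Using repeated squaring:
899 in binary is 1110000011, i.e. 899 = 512 + 256 + 128 + 2 + 1.
13^1 ≡ 13 (mod 73)
13^2 ≡ 13^2 = 169 ≡ 23 (mod 73)
13^4 ≡ 23^2 = 529 ≡ 18 (mod 73)
13^8 ≡ 18^2 = 324 ≡ 32 (mod 73)
13^16 ≡ 32^2 = 1024 ≡ 2 (mod 73)
13^32 ≡ 2^2 = 4 (mod 73)
13^64 ≡ 4^2 = 16 (mod 73)
13^128 ≡ 16^2 = 256 ≡ 37 (mod 73)
13^256 ≡ 37^2 = 1369 ≡ 55 (mod 73)
13^512 ≡ 55^2 = 3025 ≡ 32 (mod 73)
13^899 = 13^512 × 13^256 × 13^128 × 13^2 × 13^1 ≡ 32 × 55 × 37 × 23 × 13 (mod 73).
Accumulate the product:
32 × 55 = 1760 ≡ 8
8 × 37 = 296 ≡ 4
4 × 23 = 92 ≡ 19
19 × 13 = 247 ≡ 28

28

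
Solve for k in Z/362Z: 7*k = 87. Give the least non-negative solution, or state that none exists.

271

gcd(7, 362) = 1, so a unique solution mod 362 exists.
7⁻¹ ≡ 207 (mod 362).
k ≡ 207*87 ≡ 271 (mod 362).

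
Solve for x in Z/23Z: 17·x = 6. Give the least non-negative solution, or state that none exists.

22

gcd(17, 23) = 1, so a unique solution mod 23 exists.
17⁻¹ ≡ 19 (mod 23).
x ≡ 19·6 ≡ 22 (mod 23).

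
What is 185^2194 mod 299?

185

185^1 ≡ 185 (mod 299)
185^2 ≡ 185^2 = 34225 ≡ 139 (mod 299)
185^4 ≡ 139^2 = 19321 ≡ 185 (mod 299)
185^8 ≡ 185^2 = 34225 ≡ 139 (mod 299)
185^16 ≡ 139^2 = 19321 ≡ 185 (mod 299)
185^32 ≡ 185^2 = 34225 ≡ 139 (mod 299)
185^64 ≡ 139^2 = 19321 ≡ 185 (mod 299)
185^128 ≡ 185^2 = 34225 ≡ 139 (mod 299)
185^256 ≡ 139^2 = 19321 ≡ 185 (mod 299)
185^512 ≡ 185^2 = 34225 ≡ 139 (mod 299)
185^1024 ≡ 139^2 = 19321 ≡ 185 (mod 299)
185^2048 ≡ 185^2 = 34225 ≡ 139 (mod 299)
185^2194 = 185^2048 × 185^128 × 185^16 × 185^2 ≡ 139 × 139 × 185 × 139 (mod 299).
Accumulate the product:
139 × 139 = 19321 ≡ 185
185 × 185 = 34225 ≡ 139
139 × 139 = 19321 ≡ 185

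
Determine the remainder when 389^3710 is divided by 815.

389^1 ≡ 389 (mod 815)
389^2 ≡ 389^2 = 151321 ≡ 546 (mod 815)
389^4 ≡ 546^2 = 298116 ≡ 641 (mod 815)
389^8 ≡ 641^2 = 410881 ≡ 121 (mod 815)
389^16 ≡ 121^2 = 14641 ≡ 786 (mod 815)
389^32 ≡ 786^2 = 617796 ≡ 26 (mod 815)
389^64 ≡ 26^2 = 676 (mod 815)
389^128 ≡ 676^2 = 456976 ≡ 576 (mod 815)
389^256 ≡ 576^2 = 331776 ≡ 71 (mod 815)
389^512 ≡ 71^2 = 5041 ≡ 151 (mod 815)
389^1024 ≡ 151^2 = 22801 ≡ 796 (mod 815)
389^2048 ≡ 796^2 = 633616 ≡ 361 (mod 815)
389^3710 = 389^2048 · 389^1024 · 389^512 · 389^64 · 389^32 · 389^16 · 389^8 · 389^4 · 389^2 ≡ 361 · 796 · 151 · 676 · 26 · 786 · 121 · 641 · 546 (mod 815).
Accumulate the product:
361 · 796 = 287356 ≡ 476
476 · 151 = 71876 ≡ 156
156 · 676 = 105456 ≡ 321
321 · 26 = 8346 ≡ 196
196 · 786 = 154056 ≡ 21
21 · 121 = 2541 ≡ 96
96 · 641 = 61536 ≡ 411
411 · 546 = 224406 ≡ 281

281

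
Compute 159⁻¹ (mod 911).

212

911 = 5*159 + 116
159 = 1*116 + 43
116 = 2*43 + 30
43 = 1*30 + 13
30 = 2*13 + 4
13 = 3*4 + 1
4 = 4*1 + 0
gcd(159, 911) = 1, so the inverse exists.
Back-substitute for 1:
1 = 1*13 − 3*4
  = −3*30 + 7*13
  = 7*43 − 10*30
  = −10*116 + 27*43
  = 27*159 − 37*116
  = −37*911 + 212*159
So 159⁻¹ ≡ 212 (mod 911).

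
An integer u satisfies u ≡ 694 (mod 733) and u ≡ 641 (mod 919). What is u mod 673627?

569502

733⁻¹ mod 919: 733·835 ≡ 1 (mod 919), so 733⁻¹ ≡ 835.
u = 694 + 733·((641 − 694)·835 mod 919) = 694 + 733·776 = 569502.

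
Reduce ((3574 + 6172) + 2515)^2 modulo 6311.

4101

3574 + 6172 = 9746 ≡ 3435 (mod 6311)
3435 + 2515 = 5950
(5950)^2 ≡ 4101 (mod 6311)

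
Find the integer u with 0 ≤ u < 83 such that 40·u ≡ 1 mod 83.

Apply the Euclidean algorithm and back-substitute:
83 = 2·40 + 3
40 = 13·3 + 1
3 = 3·1 + 0
gcd(40, 83) = 1, so the inverse exists.
Bézout: 1 = −13·83 + 27·40.
So 40⁻¹ ≡ 27 (mod 83).

27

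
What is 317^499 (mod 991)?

317^1 ≡ 317 (mod 991)
317^2 ≡ 317^2 = 100489 ≡ 398 (mod 991)
317^4 ≡ 398^2 = 158404 ≡ 835 (mod 991)
317^8 ≡ 835^2 = 697225 ≡ 552 (mod 991)
317^16 ≡ 552^2 = 304704 ≡ 467 (mod 991)
317^32 ≡ 467^2 = 218089 ≡ 69 (mod 991)
317^64 ≡ 69^2 = 4761 ≡ 797 (mod 991)
317^128 ≡ 797^2 = 635209 ≡ 969 (mod 991)
317^256 ≡ 969^2 = 938961 ≡ 484 (mod 991)
317^499 = 317^256 · 317^128 · 317^64 · 317^32 · 317^16 · 317^2 · 317^1 ≡ 484 · 969 · 797 · 69 · 467 · 398 · 317 (mod 991).
Accumulate the product:
484 · 969 = 468996 ≡ 253
253 · 797 = 201641 ≡ 468
468 · 69 = 32292 ≡ 580
580 · 467 = 270860 ≡ 317
317 · 398 = 126166 ≡ 309
309 · 317 = 97953 ≡ 835

835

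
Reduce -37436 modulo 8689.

-37436 = -5·8689 + 6009, so -37436 ≡ 6009 (mod 8689).

6009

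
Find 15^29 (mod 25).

15^1 ≡ 15 (mod 25)
15^2 ≡ 15^2 = 225 ≡ 0 (mod 25)
15^4 ≡ 0^2 = 0 (mod 25)
15^8 ≡ 0^2 = 0 (mod 25)
15^16 ≡ 0^2 = 0 (mod 25)
15^29 = 15^16 · 15^8 · 15^4 · 15^1 ≡ 0 · 0 · 0 · 15 (mod 25).
Accumulate the product:
0 · 0 = 0
0 · 0 = 0
0 · 15 = 0

0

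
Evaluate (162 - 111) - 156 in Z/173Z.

68

162 - 111 = 51
51 - 156 = -105 ≡ 68 (mod 173)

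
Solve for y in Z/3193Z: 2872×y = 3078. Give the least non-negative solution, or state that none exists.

gcd(2872, 3193) = 1, so a unique solution mod 3193 exists.
2872⁻¹ ≡ 1502 (mod 3193).
y ≡ 1502×3078 ≡ 2885 (mod 3193).

2885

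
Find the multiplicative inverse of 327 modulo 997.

Run the extended Euclidean algorithm:
997 = 3*327 + 16
327 = 20*16 + 7
16 = 2*7 + 2
7 = 3*2 + 1
2 = 2*1 + 0
gcd(327, 997) = 1, so the inverse exists.
Back-substitute for 1:
1 = 1*7 − 3*2
  = −3*16 + 7*7
  = 7*327 − 143*16
  = −143*997 + 436*327
So 327⁻¹ ≡ 436 (mod 997).

436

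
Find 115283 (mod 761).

372

115283 = 151×761 + 372, so 115283 ≡ 372 (mod 761).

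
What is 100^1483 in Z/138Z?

124

1483 in binary is 10111001011, i.e. 1483 = 1024 + 256 + 128 + 64 + 8 + 2 + 1.
100^1 ≡ 100 (mod 138)
100^2 ≡ 100^2 = 10000 ≡ 64 (mod 138)
100^4 ≡ 64^2 = 4096 ≡ 94 (mod 138)
100^8 ≡ 94^2 = 8836 ≡ 4 (mod 138)
100^16 ≡ 4^2 = 16 (mod 138)
100^32 ≡ 16^2 = 256 ≡ 118 (mod 138)
100^64 ≡ 118^2 = 13924 ≡ 124 (mod 138)
100^128 ≡ 124^2 = 15376 ≡ 58 (mod 138)
100^256 ≡ 58^2 = 3364 ≡ 52 (mod 138)
100^512 ≡ 52^2 = 2704 ≡ 82 (mod 138)
100^1024 ≡ 82^2 = 6724 ≡ 100 (mod 138)
100^1483 = 100^1024 · 100^256 · 100^128 · 100^64 · 100^8 · 100^2 · 100^1 ≡ 100 · 52 · 58 · 124 · 4 · 64 · 100 (mod 138).
Accumulate the product:
100 · 52 = 5200 ≡ 94
94 · 58 = 5452 ≡ 70
70 · 124 = 8680 ≡ 124
124 · 4 = 496 ≡ 82
82 · 64 = 5248 ≡ 4
4 · 100 = 400 ≡ 124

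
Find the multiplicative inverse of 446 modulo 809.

Apply the Euclidean algorithm and back-substitute:
809 = 1·446 + 363
446 = 1·363 + 83
363 = 4·83 + 31
83 = 2·31 + 21
31 = 1·21 + 10
21 = 2·10 + 1
10 = 10·1 + 0
gcd(446, 809) = 1, so the inverse exists.
Back-substitute for 1:
1 = 1·21 − 2·10
  = −2·31 + 3·21
  = 3·83 − 8·31
  = −8·363 + 35·83
  = 35·446 − 43·363
  = −43·809 + 78·446
So 446⁻¹ ≡ 78 (mod 809).

78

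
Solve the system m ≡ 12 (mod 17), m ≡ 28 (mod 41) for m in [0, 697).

17⁻¹ mod 41: 17*29 ≡ 1 (mod 41), so 17⁻¹ ≡ 29.
m = 12 + 17*((28 − 12)*29 mod 41) = 12 + 17*13 = 233.
Check: 233 mod 17 = 12, 233 mod 41 = 28. ✓

233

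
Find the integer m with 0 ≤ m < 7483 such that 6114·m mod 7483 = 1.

4023

Apply the Euclidean algorithm and back-substitute:
7483 = 1·6114 + 1369
6114 = 4·1369 + 638
1369 = 2·638 + 93
638 = 6·93 + 80
93 = 1·80 + 13
80 = 6·13 + 2
13 = 6·2 + 1
2 = 2·1 + 0
gcd(6114, 7483) = 1, so the inverse exists.
Bézout: 1 = 2827·7483 − 3460·6114.
So 6114⁻¹ ≡ −3460 ≡ 4023 (mod 7483).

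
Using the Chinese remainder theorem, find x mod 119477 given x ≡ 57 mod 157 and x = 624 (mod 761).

157⁻¹ mod 761: 157*349 ≡ 1 (mod 761), so 157⁻¹ ≡ 349.
x = 57 + 157*((624 − 57)*349 mod 761) = 57 + 157*23 = 3668.
Check: 3668 mod 157 = 57, 3668 mod 761 = 624. ✓

3668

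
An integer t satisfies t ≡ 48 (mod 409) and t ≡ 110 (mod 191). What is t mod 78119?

409⁻¹ mod 191: 409*92 ≡ 1 (mod 191), so 409⁻¹ ≡ 92.
t = 48 + 409*((110 − 48)*92 mod 191) = 48 + 409*165 = 67533.

67533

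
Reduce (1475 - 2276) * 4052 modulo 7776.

1475 - 2276 = -801 ≡ 6975 (mod 7776)
6975 * 4052 = 28262700 ≡ 4716 (mod 7776)

4716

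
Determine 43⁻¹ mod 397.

Apply the Euclidean algorithm and back-substitute:
397 = 9·43 + 10
43 = 4·10 + 3
10 = 3·3 + 1
3 = 3·1 + 0
gcd(43, 397) = 1, so the inverse exists.
Bézout: 1 = 13·397 − 120·43.
So 43⁻¹ ≡ −120 ≡ 277 (mod 397).

277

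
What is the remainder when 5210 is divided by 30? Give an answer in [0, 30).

5210 = 173·30 + 20, so 5210 ≡ 20 (mod 30).

20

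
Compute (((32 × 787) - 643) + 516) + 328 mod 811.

244

32 × 787 = 25184 ≡ 43 (mod 811)
43 - 643 = -600 ≡ 211 (mod 811)
211 + 516 = 727
727 + 328 = 1055 ≡ 244 (mod 811)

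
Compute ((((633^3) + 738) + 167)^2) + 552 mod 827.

(633)^3 ≡ 199 (mod 827)
199 + 738 = 937 ≡ 110 (mod 827)
110 + 167 = 277
(277)^2 ≡ 645 (mod 827)
645 + 552 = 1197 ≡ 370 (mod 827)

370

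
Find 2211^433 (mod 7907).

2211^1 ≡ 2211 (mod 7907)
2211^2 ≡ 2211^2 = 4888521 ≡ 1995 (mod 7907)
2211^4 ≡ 1995^2 = 3980025 ≡ 2804 (mod 7907)
2211^8 ≡ 2804^2 = 7862416 ≡ 2858 (mod 7907)
2211^16 ≡ 2858^2 = 8168164 ≡ 233 (mod 7907)
2211^32 ≡ 233^2 = 54289 ≡ 6847 (mod 7907)
2211^64 ≡ 6847^2 = 46881409 ≡ 806 (mod 7907)
2211^128 ≡ 806^2 = 649636 ≡ 1262 (mod 7907)
2211^256 ≡ 1262^2 = 1592644 ≡ 3337 (mod 7907)
2211^433 = 2211^256 · 2211^128 · 2211^32 · 2211^16 · 2211^1 ≡ 3337 · 1262 · 6847 · 233 · 2211 (mod 7907).
Accumulate the product:
3337 · 1262 = 4211294 ≡ 4770
4770 · 6847 = 32660190 ≡ 4280
4280 · 233 = 997240 ≡ 958
958 · 2211 = 2118138 ≡ 6969

6969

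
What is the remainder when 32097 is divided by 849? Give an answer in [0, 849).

32097 = 37×849 + 684, so 32097 ≡ 684 (mod 849).

684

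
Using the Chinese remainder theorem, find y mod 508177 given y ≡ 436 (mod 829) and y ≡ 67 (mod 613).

104890

829⁻¹ mod 613: 829×508 ≡ 1 (mod 613), so 829⁻¹ ≡ 508.
y = 436 + 829×((67 − 436)×508 mod 613) = 436 + 829×126 = 104890.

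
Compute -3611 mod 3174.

2737

-3611 = -2*3174 + 2737, so -3611 ≡ 2737 (mod 3174).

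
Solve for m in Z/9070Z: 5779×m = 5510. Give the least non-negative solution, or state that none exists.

5130

gcd(5779, 9070) = 1, so a unique solution mod 9070 exists.
5779⁻¹ ≡ 689 (mod 9070).
m ≡ 689×5510 ≡ 5130 (mod 9070).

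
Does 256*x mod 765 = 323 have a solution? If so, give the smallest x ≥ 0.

578

gcd(256, 765) = 1, so a unique solution mod 765 exists.
256⁻¹ ≡ 511 (mod 765).
x ≡ 511*323 ≡ 578 (mod 765).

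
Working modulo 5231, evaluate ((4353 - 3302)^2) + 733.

4353 - 3302 = 1051
(1051)^2 ≡ 860 (mod 5231)
860 + 733 = 1593

1593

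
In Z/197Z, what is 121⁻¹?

127

Run the extended Euclidean algorithm:
197 = 1*121 + 76
121 = 1*76 + 45
76 = 1*45 + 31
45 = 1*31 + 14
31 = 2*14 + 3
14 = 4*3 + 2
3 = 1*2 + 1
2 = 2*1 + 0
gcd(121, 197) = 1, so the inverse exists.
Back-substitute for 1:
1 = 1*3 − 1*2
  = −1*14 + 5*3
  = 5*31 − 11*14
  = −11*45 + 16*31
  = 16*76 − 27*45
  = −27*121 + 43*76
  = 43*197 − 70*121
So 121⁻¹ ≡ −70 ≡ 127 (mod 197).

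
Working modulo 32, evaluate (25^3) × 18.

(25)^3 ≡ 9 (mod 32)
9 × 18 = 162 ≡ 2 (mod 32)

2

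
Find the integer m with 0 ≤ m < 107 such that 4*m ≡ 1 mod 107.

27

107 = 26*4 + 3
4 = 1*3 + 1
3 = 3*1 + 0
gcd(4, 107) = 1, so the inverse exists.
Back-substitute for 1:
1 = 1*4 − 1*3
  = −1*107 + 27*4
So 4⁻¹ ≡ 27 (mod 107).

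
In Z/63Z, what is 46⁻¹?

37

63 = 1*46 + 17
46 = 2*17 + 12
17 = 1*12 + 5
12 = 2*5 + 2
5 = 2*2 + 1
2 = 2*1 + 0
gcd(46, 63) = 1, so the inverse exists.
Bézout: 1 = 19*63 − 26*46.
So 46⁻¹ ≡ −26 ≡ 37 (mod 63).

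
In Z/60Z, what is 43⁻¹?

By the extended Euclidean algorithm:
60 = 1*43 + 17
43 = 2*17 + 9
17 = 1*9 + 8
9 = 1*8 + 1
8 = 8*1 + 0
gcd(43, 60) = 1, so the inverse exists.
Bézout: 1 = −5*60 + 7*43.
So 43⁻¹ ≡ 7 (mod 60).

7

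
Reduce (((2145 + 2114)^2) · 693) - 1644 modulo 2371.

2145 + 2114 = 4259 ≡ 1888 (mod 2371)
(1888)^2 ≡ 931 (mod 2371)
931 · 693 = 645183 ≡ 271 (mod 2371)
271 - 1644 = -1373 ≡ 998 (mod 2371)

998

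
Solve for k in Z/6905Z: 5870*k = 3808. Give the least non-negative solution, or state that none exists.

gcd(5870, 6905) = 5, and 5 does not divide 3808.
So the congruence has no solution.

no solution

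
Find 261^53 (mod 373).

9

53 in binary is 110101, i.e. 53 = 32 + 16 + 4 + 1.
261^1 ≡ 261 (mod 373)
261^2 ≡ 261^2 = 68121 ≡ 235 (mod 373)
261^4 ≡ 235^2 = 55225 ≡ 21 (mod 373)
261^8 ≡ 21^2 = 441 ≡ 68 (mod 373)
261^16 ≡ 68^2 = 4624 ≡ 148 (mod 373)
261^32 ≡ 148^2 = 21904 ≡ 270 (mod 373)
261^53 = 261^32 × 261^16 × 261^4 × 261^1 ≡ 270 × 148 × 21 × 261 (mod 373).
Accumulate the product:
270 × 148 = 39960 ≡ 49
49 × 21 = 1029 ≡ 283
283 × 261 = 73863 ≡ 9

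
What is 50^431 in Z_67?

50^1 ≡ 50 (mod 67)
50^2 ≡ 50^2 = 2500 ≡ 21 (mod 67)
50^4 ≡ 21^2 = 441 ≡ 39 (mod 67)
50^8 ≡ 39^2 = 1521 ≡ 47 (mod 67)
50^16 ≡ 47^2 = 2209 ≡ 65 (mod 67)
50^32 ≡ 65^2 = 4225 ≡ 4 (mod 67)
50^64 ≡ 4^2 = 16 (mod 67)
50^128 ≡ 16^2 = 256 ≡ 55 (mod 67)
50^256 ≡ 55^2 = 3025 ≡ 10 (mod 67)
50^431 = 50^256 * 50^128 * 50^32 * 50^8 * 50^4 * 50^2 * 50^1 ≡ 10 * 55 * 4 * 47 * 39 * 21 * 50 (mod 67).
Accumulate the product:
10 * 55 = 550 ≡ 14
14 * 4 = 56
56 * 47 = 2632 ≡ 19
19 * 39 = 741 ≡ 4
4 * 21 = 84 ≡ 17
17 * 50 = 850 ≡ 46

46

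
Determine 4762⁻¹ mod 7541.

7541 = 1×4762 + 2779
4762 = 1×2779 + 1983
2779 = 1×1983 + 796
1983 = 2×796 + 391
796 = 2×391 + 14
391 = 27×14 + 13
14 = 1×13 + 1
13 = 13×1 + 0
gcd(4762, 7541) = 1, so the inverse exists.
Back-substitute for 1:
1 = 1×14 − 1×13
  = −1×391 + 28×14
  = 28×796 − 57×391
  = −57×1983 + 142×796
  = 142×2779 − 199×1983
  = −199×4762 + 341×2779
  = 341×7541 − 540×4762
So 4762⁻¹ ≡ −540 ≡ 7001 (mod 7541).

7001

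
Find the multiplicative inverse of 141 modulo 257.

By the extended Euclidean algorithm:
257 = 1×141 + 116
141 = 1×116 + 25
116 = 4×25 + 16
25 = 1×16 + 9
16 = 1×9 + 7
9 = 1×7 + 2
7 = 3×2 + 1
2 = 2×1 + 0
gcd(141, 257) = 1, so the inverse exists.
Back-substitute for 1:
1 = 1×7 − 3×2
  = −3×9 + 4×7
  = 4×16 − 7×9
  = −7×25 + 11×16
  = 11×116 − 51×25
  = −51×141 + 62×116
  = 62×257 − 113×141
So 141⁻¹ ≡ −113 ≡ 144 (mod 257).

144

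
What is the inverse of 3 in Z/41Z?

Apply the Euclidean algorithm and back-substitute:
41 = 13·3 + 2
3 = 1·2 + 1
2 = 2·1 + 0
gcd(3, 41) = 1, so the inverse exists.
Bézout: 1 = −1·41 + 14·3.
So 3⁻¹ ≡ 14 (mod 41).

14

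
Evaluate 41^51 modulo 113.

87

Compute successive squares:
51 in binary is 110011, i.e. 51 = 32 + 16 + 2 + 1.
41^1 ≡ 41 (mod 113)
41^2 ≡ 41^2 = 1681 ≡ 99 (mod 113)
41^4 ≡ 99^2 = 9801 ≡ 83 (mod 113)
41^8 ≡ 83^2 = 6889 ≡ 109 (mod 113)
41^16 ≡ 109^2 = 11881 ≡ 16 (mod 113)
41^32 ≡ 16^2 = 256 ≡ 30 (mod 113)
41^51 = 41^32 · 41^16 · 41^2 · 41^1 ≡ 30 · 16 · 99 · 41 (mod 113).
Accumulate the product:
30 · 16 = 480 ≡ 28
28 · 99 = 2772 ≡ 60
60 · 41 = 2460 ≡ 87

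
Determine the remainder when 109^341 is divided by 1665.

19

Compute successive squares:
109^1 ≡ 109 (mod 1665)
109^2 ≡ 109^2 = 11881 ≡ 226 (mod 1665)
109^4 ≡ 226^2 = 51076 ≡ 1126 (mod 1665)
109^8 ≡ 1126^2 = 1267876 ≡ 811 (mod 1665)
109^16 ≡ 811^2 = 657721 ≡ 46 (mod 1665)
109^32 ≡ 46^2 = 2116 ≡ 451 (mod 1665)
109^64 ≡ 451^2 = 203401 ≡ 271 (mod 1665)
109^128 ≡ 271^2 = 73441 ≡ 181 (mod 1665)
109^256 ≡ 181^2 = 32761 ≡ 1126 (mod 1665)
109^341 = 109^256 · 109^64 · 109^16 · 109^4 · 109^1 ≡ 1126 · 271 · 46 · 1126 · 109 (mod 1665).
Accumulate the product:
1126 · 271 = 305146 ≡ 451
451 · 46 = 20746 ≡ 766
766 · 1126 = 862516 ≡ 46
46 · 109 = 5014 ≡ 19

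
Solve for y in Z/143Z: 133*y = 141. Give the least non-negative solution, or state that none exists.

gcd(133, 143) = 1, so a unique solution mod 143 exists.
133⁻¹ ≡ 100 (mod 143).
y ≡ 100*141 ≡ 86 (mod 143).

86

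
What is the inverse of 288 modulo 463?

Apply the Euclidean algorithm and back-substitute:
463 = 1×288 + 175
288 = 1×175 + 113
175 = 1×113 + 62
113 = 1×62 + 51
62 = 1×51 + 11
51 = 4×11 + 7
11 = 1×7 + 4
7 = 1×4 + 3
4 = 1×3 + 1
3 = 3×1 + 0
gcd(288, 463) = 1, so the inverse exists.
Bézout: 1 = 79×463 − 127×288.
So 288⁻¹ ≡ −127 ≡ 336 (mod 463).

336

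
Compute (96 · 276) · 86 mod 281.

96 · 276 = 26496 ≡ 82 (mod 281)
82 · 86 = 7052 ≡ 27 (mod 281)

27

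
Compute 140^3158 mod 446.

100

Compute successive squares:
3158 in binary is 110001010110, i.e. 3158 = 2048 + 1024 + 64 + 16 + 4 + 2.
140^1 ≡ 140 (mod 446)
140^2 ≡ 140^2 = 19600 ≡ 422 (mod 446)
140^4 ≡ 422^2 = 178084 ≡ 130 (mod 446)
140^8 ≡ 130^2 = 16900 ≡ 398 (mod 446)
140^16 ≡ 398^2 = 158404 ≡ 74 (mod 446)
140^32 ≡ 74^2 = 5476 ≡ 124 (mod 446)
140^64 ≡ 124^2 = 15376 ≡ 212 (mod 446)
140^128 ≡ 212^2 = 44944 ≡ 344 (mod 446)
140^256 ≡ 344^2 = 118336 ≡ 146 (mod 446)
140^512 ≡ 146^2 = 21316 ≡ 354 (mod 446)
140^1024 ≡ 354^2 = 125316 ≡ 436 (mod 446)
140^2048 ≡ 436^2 = 190096 ≡ 100 (mod 446)
140^3158 = 140^2048 * 140^1024 * 140^64 * 140^16 * 140^4 * 140^2 ≡ 100 * 436 * 212 * 74 * 130 * 422 (mod 446).
Accumulate the product:
100 * 436 = 43600 ≡ 338
338 * 212 = 71656 ≡ 296
296 * 74 = 21904 ≡ 50
50 * 130 = 6500 ≡ 256
256 * 422 = 108032 ≡ 100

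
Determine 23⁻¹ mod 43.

15

Run the extended Euclidean algorithm:
43 = 1×23 + 20
23 = 1×20 + 3
20 = 6×3 + 2
3 = 1×2 + 1
2 = 2×1 + 0
gcd(23, 43) = 1, so the inverse exists.
Bézout: 1 = −8×43 + 15×23.
So 23⁻¹ ≡ 15 (mod 43).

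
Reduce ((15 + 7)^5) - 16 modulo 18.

0

15 + 7 = 22 ≡ 4 (mod 18)
(4)^5 ≡ 16 (mod 18)
16 - 16 = 0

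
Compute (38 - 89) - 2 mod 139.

38 - 89 = -51 ≡ 88 (mod 139)
88 - 2 = 86

86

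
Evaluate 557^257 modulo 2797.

257 in binary is 100000001, i.e. 257 = 256 + 1.
557^1 ≡ 557 (mod 2797)
557^2 ≡ 557^2 = 310249 ≡ 2579 (mod 2797)
557^4 ≡ 2579^2 = 6651241 ≡ 2772 (mod 2797)
557^8 ≡ 2772^2 = 7683984 ≡ 625 (mod 2797)
557^16 ≡ 625^2 = 390625 ≡ 1842 (mod 2797)
557^32 ≡ 1842^2 = 3392964 ≡ 203 (mod 2797)
557^64 ≡ 203^2 = 41209 ≡ 2051 (mod 2797)
557^128 ≡ 2051^2 = 4206601 ≡ 2710 (mod 2797)
557^256 ≡ 2710^2 = 7344100 ≡ 1975 (mod 2797)
557^257 = 557^256 * 557^1 ≡ 1975 * 557 (mod 2797).
1975 * 557 = 1100075 ≡ 854 (mod 2797).

854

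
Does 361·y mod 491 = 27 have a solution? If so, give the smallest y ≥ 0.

gcd(361, 491) = 1, so a unique solution mod 491 exists.
361⁻¹ ≡ 457 (mod 491).
y ≡ 457·27 ≡ 64 (mod 491).

64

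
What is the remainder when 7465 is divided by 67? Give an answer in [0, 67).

28

7465 = 111·67 + 28, so 7465 ≡ 28 (mod 67).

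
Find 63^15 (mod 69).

15 in binary is 1111, i.e. 15 = 8 + 4 + 2 + 1.
63^1 ≡ 63 (mod 69)
63^2 ≡ 63^2 = 3969 ≡ 36 (mod 69)
63^4 ≡ 36^2 = 1296 ≡ 54 (mod 69)
63^8 ≡ 54^2 = 2916 ≡ 18 (mod 69)
63^15 = 63^8 * 63^4 * 63^2 * 63^1 ≡ 18 * 54 * 36 * 63 (mod 69).
Accumulate the product:
18 * 54 = 972 ≡ 6
6 * 36 = 216 ≡ 9
9 * 63 = 567 ≡ 15

15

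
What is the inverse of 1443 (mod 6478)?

Run the extended Euclidean algorithm:
6478 = 4×1443 + 706
1443 = 2×706 + 31
706 = 22×31 + 24
31 = 1×24 + 7
24 = 3×7 + 3
7 = 2×3 + 1
3 = 3×1 + 0
gcd(1443, 6478) = 1, so the inverse exists.
Bézout: 1 = −419×6478 + 1881×1443.
So 1443⁻¹ ≡ 1881 (mod 6478).

1881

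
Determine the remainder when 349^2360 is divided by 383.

65

Using repeated squaring:
349^1 ≡ 349 (mod 383)
349^2 ≡ 349^2 = 121801 ≡ 7 (mod 383)
349^4 ≡ 7^2 = 49 (mod 383)
349^8 ≡ 49^2 = 2401 ≡ 103 (mod 383)
349^16 ≡ 103^2 = 10609 ≡ 268 (mod 383)
349^32 ≡ 268^2 = 71824 ≡ 203 (mod 383)
349^64 ≡ 203^2 = 41209 ≡ 228 (mod 383)
349^128 ≡ 228^2 = 51984 ≡ 279 (mod 383)
349^256 ≡ 279^2 = 77841 ≡ 92 (mod 383)
349^512 ≡ 92^2 = 8464 ≡ 38 (mod 383)
349^1024 ≡ 38^2 = 1444 ≡ 295 (mod 383)
349^2048 ≡ 295^2 = 87025 ≡ 84 (mod 383)
349^2360 = 349^2048 · 349^256 · 349^32 · 349^16 · 349^8 ≡ 84 · 92 · 203 · 268 · 103 (mod 383).
Accumulate the product:
84 · 92 = 7728 ≡ 68
68 · 203 = 13804 ≡ 16
16 · 268 = 4288 ≡ 75
75 · 103 = 7725 ≡ 65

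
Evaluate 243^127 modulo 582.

127 in binary is 1111111, i.e. 127 = 64 + 32 + 16 + 8 + 4 + 2 + 1.
243^1 ≡ 243 (mod 582)
243^2 ≡ 243^2 = 59049 ≡ 267 (mod 582)
243^4 ≡ 267^2 = 71289 ≡ 285 (mod 582)
243^8 ≡ 285^2 = 81225 ≡ 327 (mod 582)
243^16 ≡ 327^2 = 106929 ≡ 423 (mod 582)
243^32 ≡ 423^2 = 178929 ≡ 255 (mod 582)
243^64 ≡ 255^2 = 65025 ≡ 423 (mod 582)
243^127 = 243^64 * 243^32 * 243^16 * 243^8 * 243^4 * 243^2 * 243^1 ≡ 423 * 255 * 423 * 327 * 285 * 267 * 243 (mod 582).
Accumulate the product:
423 * 255 = 107865 ≡ 195
195 * 423 = 82485 ≡ 423
423 * 327 = 138321 ≡ 387
387 * 285 = 110295 ≡ 297
297 * 267 = 79299 ≡ 147
147 * 243 = 35721 ≡ 219

219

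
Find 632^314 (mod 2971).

Compute successive squares:
314 in binary is 100111010, i.e. 314 = 256 + 32 + 16 + 8 + 2.
632^1 ≡ 632 (mod 2971)
632^2 ≡ 632^2 = 399424 ≡ 1310 (mod 2971)
632^4 ≡ 1310^2 = 1716100 ≡ 1833 (mod 2971)
632^8 ≡ 1833^2 = 3359889 ≡ 2659 (mod 2971)
632^16 ≡ 2659^2 = 7070281 ≡ 2272 (mod 2971)
632^32 ≡ 2272^2 = 5161984 ≡ 1357 (mod 2971)
632^64 ≡ 1357^2 = 1841449 ≡ 2400 (mod 2971)
632^128 ≡ 2400^2 = 5760000 ≡ 2202 (mod 2971)
632^256 ≡ 2202^2 = 4848804 ≡ 132 (mod 2971)
632^314 = 632^256 × 632^32 × 632^16 × 632^8 × 632^2 ≡ 132 × 1357 × 2272 × 2659 × 1310 (mod 2971).
Accumulate the product:
132 × 1357 = 179124 ≡ 864
864 × 2272 = 1963008 ≡ 2148
2148 × 2659 = 5711532 ≡ 1270
1270 × 1310 = 1663700 ≡ 2911

2911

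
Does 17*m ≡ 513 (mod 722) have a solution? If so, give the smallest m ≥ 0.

gcd(17, 722) = 1, so a unique solution mod 722 exists.
17⁻¹ ≡ 85 (mod 722).
m ≡ 85*513 ≡ 285 (mod 722).

285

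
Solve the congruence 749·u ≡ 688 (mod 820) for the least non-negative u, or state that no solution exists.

gcd(749, 820) = 1, so a unique solution mod 820 exists.
749⁻¹ ≡ 589 (mod 820).
u ≡ 589·688 ≡ 152 (mod 820).

152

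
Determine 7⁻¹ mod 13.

2

Apply the Euclidean algorithm and back-substitute:
13 = 1·7 + 6
7 = 1·6 + 1
6 = 6·1 + 0
gcd(7, 13) = 1, so the inverse exists.
Bézout: 1 = −1·13 + 2·7.
So 7⁻¹ ≡ 2 (mod 13).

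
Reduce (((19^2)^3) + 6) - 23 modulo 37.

31

(19)^2 ≡ 28 (mod 37)
(28)^3 ≡ 11 (mod 37)
11 + 6 = 17
17 - 23 = -6 ≡ 31 (mod 37)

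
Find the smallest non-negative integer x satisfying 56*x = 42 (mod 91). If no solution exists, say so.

gcd(56, 91) = 7, and 7 | 42, so solutions exist.
Divide through by 7: 8*x = 6 (mod 13).
8⁻¹ ≡ 5 (mod 13).
x ≡ 5*6 ≡ 4 (mod 13).
The smallest non-negative solution is x = 4.

4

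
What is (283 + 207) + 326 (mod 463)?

353

283 + 207 = 490 ≡ 27 (mod 463)
27 + 326 = 353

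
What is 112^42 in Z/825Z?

Compute successive squares:
42 in binary is 101010, i.e. 42 = 32 + 8 + 2.
112^1 ≡ 112 (mod 825)
112^2 ≡ 112^2 = 12544 ≡ 169 (mod 825)
112^4 ≡ 169^2 = 28561 ≡ 511 (mod 825)
112^8 ≡ 511^2 = 261121 ≡ 421 (mod 825)
112^16 ≡ 421^2 = 177241 ≡ 691 (mod 825)
112^32 ≡ 691^2 = 477481 ≡ 631 (mod 825)
112^42 = 112^32 · 112^8 · 112^2 ≡ 631 · 421 · 169 (mod 825).
Accumulate the product:
631 · 421 = 265651 ≡ 1
1 · 169 = 169

169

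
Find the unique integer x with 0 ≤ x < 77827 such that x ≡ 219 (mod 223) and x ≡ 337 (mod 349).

223⁻¹ mod 349: 223*36 ≡ 1 (mod 349), so 223⁻¹ ≡ 36.
x = 219 + 223*((337 − 219)*36 mod 349) = 219 + 223*60 = 13599.

13599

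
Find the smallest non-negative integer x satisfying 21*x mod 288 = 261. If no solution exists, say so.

gcd(21, 288) = 3, and 3 | 261, so solutions exist.
Divide through by 3: 7*x ≡ 87 (mod 96).
7⁻¹ ≡ 55 (mod 96).
x ≡ 55*87 ≡ 81 (mod 96).
The smallest non-negative solution is x = 81.

81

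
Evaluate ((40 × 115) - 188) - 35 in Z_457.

40 × 115 = 4600 ≡ 30 (mod 457)
30 - 188 = -158 ≡ 299 (mod 457)
299 - 35 = 264

264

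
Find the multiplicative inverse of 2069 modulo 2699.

1538

2699 = 1×2069 + 630
2069 = 3×630 + 179
630 = 3×179 + 93
179 = 1×93 + 86
93 = 1×86 + 7
86 = 12×7 + 2
7 = 3×2 + 1
2 = 2×1 + 0
gcd(2069, 2699) = 1, so the inverse exists.
Back-substitute for 1:
1 = 1×7 − 3×2
  = −3×86 + 37×7
  = 37×93 − 40×86
  = −40×179 + 77×93
  = 77×630 − 271×179
  = −271×2069 + 890×630
  = 890×2699 − 1161×2069
So 2069⁻¹ ≡ −1161 ≡ 1538 (mod 2699).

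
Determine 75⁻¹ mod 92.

27

Apply the Euclidean algorithm and back-substitute:
92 = 1·75 + 17
75 = 4·17 + 7
17 = 2·7 + 3
7 = 2·3 + 1
3 = 3·1 + 0
gcd(75, 92) = 1, so the inverse exists.
Bézout: 1 = −22·92 + 27·75.
So 75⁻¹ ≡ 27 (mod 92).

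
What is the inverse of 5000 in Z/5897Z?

2084

5897 = 1·5000 + 897
5000 = 5·897 + 515
897 = 1·515 + 382
515 = 1·382 + 133
382 = 2·133 + 116
133 = 1·116 + 17
116 = 6·17 + 14
17 = 1·14 + 3
14 = 4·3 + 2
3 = 1·2 + 1
2 = 2·1 + 0
gcd(5000, 5897) = 1, so the inverse exists.
Bézout: 1 = −1767·5897 + 2084·5000.
So 5000⁻¹ ≡ 2084 (mod 5897).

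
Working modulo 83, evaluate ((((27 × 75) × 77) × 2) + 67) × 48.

27 × 75 = 2025 ≡ 33 (mod 83)
33 × 77 = 2541 ≡ 51 (mod 83)
51 × 2 = 102 ≡ 19 (mod 83)
19 + 67 = 86 ≡ 3 (mod 83)
3 × 48 = 144 ≡ 61 (mod 83)

61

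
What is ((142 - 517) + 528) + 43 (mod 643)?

142 - 517 = -375 ≡ 268 (mod 643)
268 + 528 = 796 ≡ 153 (mod 643)
153 + 43 = 196

196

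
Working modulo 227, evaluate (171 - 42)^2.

70

171 - 42 = 129
(129)^2 ≡ 70 (mod 227)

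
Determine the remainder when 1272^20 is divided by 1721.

Using repeated squaring:
1272^1 ≡ 1272 (mod 1721)
1272^2 ≡ 1272^2 = 1617984 ≡ 244 (mod 1721)
1272^4 ≡ 244^2 = 59536 ≡ 1022 (mod 1721)
1272^8 ≡ 1022^2 = 1044484 ≡ 1558 (mod 1721)
1272^16 ≡ 1558^2 = 2427364 ≡ 754 (mod 1721)
1272^20 = 1272^16 * 1272^4 ≡ 754 * 1022 (mod 1721).
754 * 1022 = 770588 ≡ 1301 (mod 1721).

1301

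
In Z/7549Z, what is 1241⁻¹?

4544

By the extended Euclidean algorithm:
7549 = 6*1241 + 103
1241 = 12*103 + 5
103 = 20*5 + 3
5 = 1*3 + 2
3 = 1*2 + 1
2 = 2*1 + 0
gcd(1241, 7549) = 1, so the inverse exists.
Back-substitute for 1:
1 = 1*3 − 1*2
  = −1*5 + 2*3
  = 2*103 − 41*5
  = −41*1241 + 494*103
  = 494*7549 − 3005*1241
So 1241⁻¹ ≡ −3005 ≡ 4544 (mod 7549).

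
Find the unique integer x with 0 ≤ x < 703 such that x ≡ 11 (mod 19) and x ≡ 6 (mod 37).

19⁻¹ mod 37: 19×2 ≡ 1 (mod 37), so 19⁻¹ ≡ 2.
x = 11 + 19×((6 − 11)×2 mod 37) = 11 + 19×27 = 524.

524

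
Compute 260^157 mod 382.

Using repeated squaring:
157 in binary is 10011101, i.e. 157 = 128 + 16 + 8 + 4 + 1.
260^1 ≡ 260 (mod 382)
260^2 ≡ 260^2 = 67600 ≡ 368 (mod 382)
260^4 ≡ 368^2 = 135424 ≡ 196 (mod 382)
260^8 ≡ 196^2 = 38416 ≡ 216 (mod 382)
260^16 ≡ 216^2 = 46656 ≡ 52 (mod 382)
260^32 ≡ 52^2 = 2704 ≡ 30 (mod 382)
260^64 ≡ 30^2 = 900 ≡ 136 (mod 382)
260^128 ≡ 136^2 = 18496 ≡ 160 (mod 382)
260^157 = 260^128 × 260^16 × 260^8 × 260^4 × 260^1 ≡ 160 × 52 × 216 × 196 × 260 (mod 382).
Accumulate the product:
160 × 52 = 8320 ≡ 298
298 × 216 = 64368 ≡ 192
192 × 196 = 37632 ≡ 196
196 × 260 = 50960 ≡ 154

154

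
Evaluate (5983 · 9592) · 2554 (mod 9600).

1744

5983 · 9592 = 57388936 ≡ 136 (mod 9600)
136 · 2554 = 347344 ≡ 1744 (mod 9600)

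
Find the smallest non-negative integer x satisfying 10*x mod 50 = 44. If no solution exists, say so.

no solution

gcd(10, 50) = 10, and 10 does not divide 44.
So the congruence has no solution.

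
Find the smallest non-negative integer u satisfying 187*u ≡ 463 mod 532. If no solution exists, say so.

213

gcd(187, 532) = 1, so a unique solution mod 532 exists.
187⁻¹ ≡ 367 (mod 532).
u ≡ 367*463 ≡ 213 (mod 532).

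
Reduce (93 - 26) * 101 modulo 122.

93 - 26 = 67
67 * 101 = 6767 ≡ 57 (mod 122)

57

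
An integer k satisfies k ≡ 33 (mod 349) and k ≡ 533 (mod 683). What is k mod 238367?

182211

349⁻¹ mod 683: 349*501 ≡ 1 (mod 683), so 349⁻¹ ≡ 501.
k = 33 + 349*((533 − 33)*501 mod 683) = 33 + 349*522 = 182211.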